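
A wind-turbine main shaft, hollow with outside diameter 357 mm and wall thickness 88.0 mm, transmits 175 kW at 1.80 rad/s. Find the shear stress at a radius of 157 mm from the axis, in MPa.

ω = 1.80 rad/s, so T = P/ω = 175×10³ / 1.800 = 97220 N·m.
J = π(d_o⁴ − d_i⁴)/32 = π(0.357⁴ − 0.181⁴)/32 = 1.489×10^-3 m⁴.
Shear stress varies linearly with radius: τ = T·r/J = 97220 × 0.157 / 1.489×10^-3 = 1.025×10^7 Pa.

10.2 MPa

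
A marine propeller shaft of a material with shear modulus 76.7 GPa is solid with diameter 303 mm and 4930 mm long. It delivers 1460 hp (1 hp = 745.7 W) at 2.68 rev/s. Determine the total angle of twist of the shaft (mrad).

5.02 mrad

ω = 2π·2.68 = 16.84 rad/s, so T = P/ω = 1460×745.7 / 16.84 = 64660 N·m.
J = πd⁴/32 = π(0.303)⁴/32 = 8.275×10^-4 m⁴.
θ = T·L/(G·J) = 64660 × 4.93 / (76.7×10⁹ × 8.275×10^-4) = 5.022×10^-3 rad.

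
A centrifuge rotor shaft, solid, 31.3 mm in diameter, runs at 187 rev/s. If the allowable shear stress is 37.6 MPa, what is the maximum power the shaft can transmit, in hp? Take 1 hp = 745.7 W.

357 hp

J = πd⁴/32 = π(0.0313)⁴/32 = 9.423×10^-8 m⁴.
T_max = τ_allow·J/r = 3.76×10^7 × 9.423×10^-8 / 0.0157 = 226.4 N·m.
ω = 2π·187 = 1175 rad/s, so P_max = T_max·ω = 2.660×10^5 W.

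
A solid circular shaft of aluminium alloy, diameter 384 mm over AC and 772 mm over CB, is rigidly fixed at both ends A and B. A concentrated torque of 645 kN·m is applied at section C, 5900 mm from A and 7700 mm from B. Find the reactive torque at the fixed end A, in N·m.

Compatibility: T_A·a/J_AC = T_B·b/J_CB with T_A + T_B = T₀.
J_AC = 2.13×10^-3 m⁴, J_CB = 0.0349 m⁴, so T_A = T₀·(J_AC/a)/((J_AC/a)+(J_CB/b)) = 47720 N·m, T_B = 597300 N·m.

47700 N·m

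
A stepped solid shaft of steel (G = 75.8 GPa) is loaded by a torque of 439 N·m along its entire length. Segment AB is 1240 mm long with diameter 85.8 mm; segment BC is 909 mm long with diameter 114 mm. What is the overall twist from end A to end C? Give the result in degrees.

J_AB = π(0.0858)⁴/32 = 5.32×10^-6 m⁴; J_BC = π(0.114)⁴/32 = 1.66×10^-5 m⁴.
θ = (T/G)·Σ L_i/J_i = (439.0/75.8×10⁹)·(1.24/5.32×10^-6 + 0.909/1.66×10^-5) = 1.667×10^-3 rad.

0.0955°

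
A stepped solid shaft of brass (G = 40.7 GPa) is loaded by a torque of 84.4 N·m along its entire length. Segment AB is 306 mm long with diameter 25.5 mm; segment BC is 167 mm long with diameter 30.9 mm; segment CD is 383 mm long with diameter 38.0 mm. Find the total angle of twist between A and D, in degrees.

1.32°

J_AB = π(0.0255)⁴/32 = 4.15×10^-8 m⁴; J_BC = π(0.0309)⁴/32 = 8.95×10^-8 m⁴; J_CD = π(0.0380)⁴/32 = 2.05×10^-7 m⁴.
θ = (T/G)·Σ L_i/J_i = (84.40/40.7×10⁹)·(0.306/4.15×10^-8 + 0.167/8.95×10^-8 + 0.383/2.05×10^-7) = 0.02304 rad.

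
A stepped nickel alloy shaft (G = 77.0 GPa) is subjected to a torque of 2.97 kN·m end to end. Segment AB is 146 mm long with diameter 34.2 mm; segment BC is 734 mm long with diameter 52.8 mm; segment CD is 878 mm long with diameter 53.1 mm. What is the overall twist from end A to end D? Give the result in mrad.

122 mrad

J_AB = π(0.0342)⁴/32 = 1.34×10^-7 m⁴; J_BC = π(0.0528)⁴/32 = 7.63×10^-7 m⁴; J_CD = π(0.0531)⁴/32 = 7.81×10^-7 m⁴.
θ = (T/G)·Σ L_i/J_i = (2970/77.0×10⁹)·(0.146/1.34×10^-7 + 0.734/7.63×10^-7 + 0.878/7.81×10^-7) = 0.1224 rad.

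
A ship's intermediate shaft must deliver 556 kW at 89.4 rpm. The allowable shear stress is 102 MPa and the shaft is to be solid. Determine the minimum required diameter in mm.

144 mm

ω = 2π·89.4/60 = 9.362 rad/s, so T = P/ω = 556×10³ / 9.362 = 59390 N·m.
For a solid shaft τ_max = 16T/(πd³), so d = (16T/(π τ_allow))^(1/3) = (16·59390/(π·1.02×10^8))^(1/3) = 0.1437 m.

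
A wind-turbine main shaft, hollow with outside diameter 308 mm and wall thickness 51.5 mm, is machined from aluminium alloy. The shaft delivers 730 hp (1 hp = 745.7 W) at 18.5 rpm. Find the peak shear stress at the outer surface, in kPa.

60900 kPa

ω = 2π·18.5/60 = 1.937 rad/s, so T = P/ω = 730×745.7 / 1.937 = 281000 N·m.
J = π(d_o⁴ − d_i⁴)/32 = π(0.308⁴ − 0.205⁴)/32 = 7.101×10^-4 m⁴.
τ_max = T·r/J = 281000 × 0.154 / 7.101×10^-4 = 6.094×10^7 Pa.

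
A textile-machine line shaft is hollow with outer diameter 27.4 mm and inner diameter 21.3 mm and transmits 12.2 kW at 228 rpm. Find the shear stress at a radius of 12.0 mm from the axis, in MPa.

175 MPa

ω = 2π·228/60 = 23.88 rad/s, so T = P/ω = 12.2×10³ / 23.88 = 511.0 N·m.
J = π(d_o⁴ − d_i⁴)/32 = π(0.0274⁴ − 0.0213⁴)/32 = 3.513×10^-8 m⁴.
Shear stress varies linearly with radius: τ = T·r/J = 511.0 × 0.0120 / 3.513×10^-8 = 1.746×10^8 Pa.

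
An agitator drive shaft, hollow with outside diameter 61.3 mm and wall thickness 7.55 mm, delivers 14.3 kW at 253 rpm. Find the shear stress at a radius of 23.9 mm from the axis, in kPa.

13700 kPa

ω = 2π·253/60 = 26.49 rad/s, so T = P/ω = 14.3×10³ / 26.49 = 539.7 N·m.
J = π(d_o⁴ − d_i⁴)/32 = π(0.0613⁴ − 0.0462⁴)/32 = 9.390×10^-7 m⁴.
Shear stress varies linearly with radius: τ = T·r/J = 539.7 × 0.0239 / 9.390×10^-7 = 1.374×10^7 Pa.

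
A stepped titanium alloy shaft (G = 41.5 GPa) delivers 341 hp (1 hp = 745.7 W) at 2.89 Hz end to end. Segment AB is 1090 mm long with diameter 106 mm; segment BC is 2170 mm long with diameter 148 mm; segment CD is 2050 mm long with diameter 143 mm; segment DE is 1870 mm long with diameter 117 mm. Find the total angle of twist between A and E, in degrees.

5.52°

ω = 2π·2.89 = 18.16 rad/s, so T = P/ω = 341×745.7 / 18.16 = 14000 N·m.
J_AB = π(0.106)⁴/32 = 1.24×10^-5 m⁴; J_BC = π(0.148)⁴/32 = 4.71×10^-5 m⁴; J_CD = π(0.143)⁴/32 = 4.11×10^-5 m⁴; J_DE = π(0.117)⁴/32 = 1.84×10^-5 m⁴.
θ = (T/G)·Σ L_i/J_i = (14000/41.5×10⁹)·(1.09/1.24×10^-5 + 2.17/4.71×10^-5 + 2.05/4.11×10^-5 + 1.87/1.84×10^-5) = 0.09637 rad.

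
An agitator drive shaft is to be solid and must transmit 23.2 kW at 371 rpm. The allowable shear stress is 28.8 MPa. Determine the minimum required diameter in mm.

47.3 mm

ω = 2π·371/60 = 38.85 rad/s, so T = P/ω = 23.2×10³ / 38.85 = 597.2 N·m.
For a solid shaft τ_max = 16T/(πd³), so d = (16T/(π τ_allow))^(1/3) = (16·597.2/(π·2.88×10^7))^(1/3) = 0.04727 m.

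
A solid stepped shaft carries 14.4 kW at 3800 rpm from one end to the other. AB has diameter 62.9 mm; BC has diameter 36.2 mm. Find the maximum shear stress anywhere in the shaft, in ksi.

0.563 ksi

ω = 2π·3800/60 = 397.9 rad/s, so T = P/ω = 14.4×10³ / 397.9 = 36.19 N·m.
Under the same torque, τ_max = 16T/(πd³) is largest where d is smallest — segment BC (d = 36.2 mm).
τ_max = 16·36.19/(π·(0.0362)³) = 3.885×10^6 Pa.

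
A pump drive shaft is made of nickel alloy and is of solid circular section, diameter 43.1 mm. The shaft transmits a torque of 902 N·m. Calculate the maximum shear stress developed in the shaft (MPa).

57.4 MPa

J = πd⁴/32 = π(0.0431)⁴/32 = 3.388×10^-7 m⁴.
τ_max = T·r/J = 902.0 × 0.0215 / 3.388×10^-7 = 5.738×10^7 Pa.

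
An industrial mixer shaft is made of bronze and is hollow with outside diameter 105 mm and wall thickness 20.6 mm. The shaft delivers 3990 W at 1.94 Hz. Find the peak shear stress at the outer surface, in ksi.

0.242 ksi

ω = 2π·1.94 = 12.19 rad/s, so T = P/ω = 3990 / 12.19 = 327.3 N·m.
J = π(d_o⁴ − d_i⁴)/32 = π(0.105⁴ − 0.0638⁴)/32 = 1.031×10^-5 m⁴.
τ_max = T·r/J = 327.3 × 0.0525 / 1.031×10^-5 = 1.667×10^6 Pa.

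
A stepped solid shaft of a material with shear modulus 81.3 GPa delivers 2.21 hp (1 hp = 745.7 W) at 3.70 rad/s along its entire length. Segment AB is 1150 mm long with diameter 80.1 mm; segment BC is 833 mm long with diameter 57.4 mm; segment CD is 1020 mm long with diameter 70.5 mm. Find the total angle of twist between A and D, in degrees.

ω = 3.70 rad/s, so T = P/ω = 2.21×745.7 / 3.700 = 445.4 N·m.
J_AB = π(0.0801)⁴/32 = 4.04×10^-6 m⁴; J_BC = π(0.0574)⁴/32 = 1.07×10^-6 m⁴; J_CD = π(0.0705)⁴/32 = 2.43×10^-6 m⁴.
θ = (T/G)·Σ L_i/J_i = (445.4/81.3×10⁹)·(1.15/4.04×10^-6 + 0.833/1.07×10^-6 + 1.02/2.43×10^-6) = 8.145×10^-3 rad.

0.467°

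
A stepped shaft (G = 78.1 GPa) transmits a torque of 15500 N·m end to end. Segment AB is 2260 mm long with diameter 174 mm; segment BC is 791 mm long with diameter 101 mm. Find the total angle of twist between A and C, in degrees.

1.17°

J_AB = π(0.174)⁴/32 = 9.00×10^-5 m⁴; J_BC = π(0.101)⁴/32 = 1.02×10^-5 m⁴.
θ = (T/G)·Σ L_i/J_i = (15500/78.1×10⁹)·(2.26/9.00×10^-5 + 0.791/1.02×10^-5) = 0.02035 rad.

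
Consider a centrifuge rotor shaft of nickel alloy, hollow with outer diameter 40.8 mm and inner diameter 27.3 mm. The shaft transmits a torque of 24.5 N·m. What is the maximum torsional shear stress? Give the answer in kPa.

J = π(d_o⁴ − d_i⁴)/32 = π(0.0408⁴ − 0.0273⁴)/32 = 2.175×10^-7 m⁴.
τ_max = T·r/J = 24.50 × 0.0204 / 2.175×10^-7 = 2.298×10^6 Pa.

2300 kPa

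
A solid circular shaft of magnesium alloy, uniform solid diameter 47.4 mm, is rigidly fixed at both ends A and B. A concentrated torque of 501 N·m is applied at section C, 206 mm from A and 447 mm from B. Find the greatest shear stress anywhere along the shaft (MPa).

With uniform GJ and both ends fixed, compatibility θ_AC = θ_CB gives T_A·a = T_B·b, together with T_A + T_B = T₀.
T_A = T₀·b/(a+b) = 501.0·447/653.0 = 343.0 N·m; T_B = 158.0 N·m.
τ in each portion: τ_AC = 1.64×10^7 Pa, τ_CB = 7.56×10^6 Pa; maximum is in AC.
τ_max = T_AC·r/J = 343.0·0.0237/4.96×10^-7 = 1.640×10^7 Pa.

16.4 MPa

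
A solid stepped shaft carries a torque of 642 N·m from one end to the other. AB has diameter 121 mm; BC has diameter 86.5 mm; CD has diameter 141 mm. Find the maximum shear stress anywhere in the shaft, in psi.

733 psi

Under the same torque, τ_max = 16T/(πd³) is largest where d is smallest — segment BC (d = 86.5 mm).
τ_max = 16·642.0/(π·(0.0865)³) = 5.052×10^6 Pa.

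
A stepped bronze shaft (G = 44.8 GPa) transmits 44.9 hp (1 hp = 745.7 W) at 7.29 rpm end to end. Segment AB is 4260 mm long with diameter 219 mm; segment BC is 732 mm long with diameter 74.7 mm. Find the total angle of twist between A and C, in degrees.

ω = 2π·7.29/60 = 0.7634 rad/s, so T = P/ω = 44.9×745.7 / 0.7634 = 43860 N·m.
J_AB = π(0.219)⁴/32 = 2.26×10^-4 m⁴; J_BC = π(0.0747)⁴/32 = 3.06×10^-6 m⁴.
θ = (T/G)·Σ L_i/J_i = (43860/44.8×10⁹)·(4.26/2.26×10^-4 + 0.732/3.06×10^-6) = 0.2529 rad.

14.5°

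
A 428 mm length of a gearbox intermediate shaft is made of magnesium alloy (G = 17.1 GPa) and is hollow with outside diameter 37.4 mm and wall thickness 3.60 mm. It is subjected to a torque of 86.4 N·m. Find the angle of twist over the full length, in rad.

0.0196 rad

J = π(d_o⁴ − d_i⁴)/32 = π(0.0374⁴ − 0.0302⁴)/32 = 1.104×10^-7 m⁴.
θ = T·L/(G·J) = 86.40 × 0.428 / (17.1×10⁹ × 1.104×10^-7) = 0.01958 rad.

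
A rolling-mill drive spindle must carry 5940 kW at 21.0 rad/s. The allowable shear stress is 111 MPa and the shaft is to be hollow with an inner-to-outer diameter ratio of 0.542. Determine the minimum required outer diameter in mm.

242 mm

ω = 21.0 rad/s, so T = P/ω = 5940×10³ / 21.00 = 282900 N·m.
For a hollow shaft with d_i/d_o = 0.542: τ_max = 16T/(π d_o³ (1−k⁴)), so d_o = [16T/(π τ_allow (1−k⁴))]^(1/3) = [16·282900/(π·1.11×10^8·0.9137)]^(1/3) = 0.2422 m.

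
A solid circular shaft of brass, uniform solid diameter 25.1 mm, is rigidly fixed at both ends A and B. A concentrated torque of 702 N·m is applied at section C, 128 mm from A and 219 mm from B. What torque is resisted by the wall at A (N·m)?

443 N·m

With uniform GJ and both ends fixed, compatibility θ_AC = θ_CB gives T_A·a = T_B·b, together with T_A + T_B = T₀.
T_A = T₀·b/(a+b) = 702.0·219/347.0 = 443.0 N·m; T_B = 259.0 N·m.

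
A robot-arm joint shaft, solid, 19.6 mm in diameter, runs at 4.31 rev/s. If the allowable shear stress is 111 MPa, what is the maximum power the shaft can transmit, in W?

J = πd⁴/32 = π(0.0196)⁴/32 = 1.449×10^-8 m⁴.
T_max = τ_allow·J/r = 1.11×10^8 × 1.449×10^-8 / 0.00980 = 164.1 N·m.
ω = 2π·4.31 = 27.08 rad/s, so P_max = T_max·ω = 4444 W.

4440 W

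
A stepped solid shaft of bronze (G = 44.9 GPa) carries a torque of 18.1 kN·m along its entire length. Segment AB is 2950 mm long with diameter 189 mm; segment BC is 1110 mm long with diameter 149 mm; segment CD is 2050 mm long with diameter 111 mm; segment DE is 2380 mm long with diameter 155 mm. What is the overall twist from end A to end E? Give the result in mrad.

J_AB = π(0.189)⁴/32 = 1.25×10^-4 m⁴; J_BC = π(0.149)⁴/32 = 4.84×10^-5 m⁴; J_CD = π(0.111)⁴/32 = 1.49×10^-5 m⁴; J_DE = π(0.155)⁴/32 = 5.67×10^-5 m⁴.
θ = (T/G)·Σ L_i/J_i = (18100/44.9×10⁹)·(2.95/1.25×10^-4 + 1.11/4.84×10^-5 + 2.05/1.49×10^-5 + 2.38/5.67×10^-5) = 0.09112 rad.

91.1 mrad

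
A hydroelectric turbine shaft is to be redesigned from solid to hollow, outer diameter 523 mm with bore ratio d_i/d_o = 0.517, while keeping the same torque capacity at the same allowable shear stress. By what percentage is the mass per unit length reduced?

Equal τ_max and T ⇒ the solid shaft needs d_s³ = d_o³(1−k⁴), so d_s = 523·(1−0.517⁴)^(1/3) = 510.2 mm.
Area ratio A_h/A_s = d_o²(1−k²)/d_s² = (1−k²)/(1−k⁴)^(2/3) = 0.7698.
Mass saving = 1 − 0.7698 = 23.0 %.

23.0 %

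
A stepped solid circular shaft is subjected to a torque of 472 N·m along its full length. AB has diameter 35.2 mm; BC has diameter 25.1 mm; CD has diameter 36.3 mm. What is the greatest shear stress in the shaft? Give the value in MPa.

152 MPa

Under the same torque, τ_max = 16T/(πd³) is largest where d is smallest — segment BC (d = 25.1 mm).
τ_max = 16·472.0/(π·(0.0251)³) = 1.520×10^8 Pa.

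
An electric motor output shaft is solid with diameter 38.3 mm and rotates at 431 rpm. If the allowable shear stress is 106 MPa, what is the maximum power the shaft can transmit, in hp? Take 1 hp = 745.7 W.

J = πd⁴/32 = π(0.0383)⁴/32 = 2.112×10^-7 m⁴.
T_max = τ_allow·J/r = 1.06×10^8 × 2.112×10^-7 / 0.0191 = 1169 N·m.
ω = 2π·431/60 = 45.13 rad/s, so P_max = T_max·ω = 5.278×10^4 W.

70.8 hp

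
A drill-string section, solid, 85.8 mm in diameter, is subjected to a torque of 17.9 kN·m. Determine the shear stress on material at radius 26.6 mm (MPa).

89.5 MPa

J = πd⁴/32 = π(0.0858)⁴/32 = 5.320×10^-6 m⁴.
Shear stress varies linearly with radius: τ = T·r/J = 17900 × 0.0266 / 5.320×10^-6 = 8.949×10^7 Pa.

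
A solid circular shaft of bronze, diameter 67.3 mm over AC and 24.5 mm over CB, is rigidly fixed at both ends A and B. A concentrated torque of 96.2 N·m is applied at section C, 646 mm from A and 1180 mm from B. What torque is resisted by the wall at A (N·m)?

95.3 N·m

Compatibility: T_A·a/J_AC = T_B·b/J_CB with T_A + T_B = T₀.
J_AC = 2.01×10^-6 m⁴, J_CB = 3.54×10^-8 m⁴, so T_A = T₀·(J_AC/a)/((J_AC/a)+(J_CB/b)) = 95.28 N·m, T_B = 0.9162 N·m.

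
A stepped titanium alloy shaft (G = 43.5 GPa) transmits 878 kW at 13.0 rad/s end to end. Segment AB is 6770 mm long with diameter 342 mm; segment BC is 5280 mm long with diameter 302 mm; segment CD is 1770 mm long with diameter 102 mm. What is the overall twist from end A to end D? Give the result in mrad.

ω = 13.0 rad/s, so T = P/ω = 878×10³ / 13.00 = 67540 N·m.
J_AB = π(0.342)⁴/32 = 1.34×10^-3 m⁴; J_BC = π(0.302)⁴/32 = 8.17×10^-4 m⁴; J_CD = π(0.102)⁴/32 = 1.06×10^-5 m⁴.
θ = (T/G)·Σ L_i/J_i = (67540/43.5×10⁹)·(6.77/1.34×10^-3 + 5.28/8.17×10^-4 + 1.77/1.06×10^-5) = 0.2765 rad.

276 mrad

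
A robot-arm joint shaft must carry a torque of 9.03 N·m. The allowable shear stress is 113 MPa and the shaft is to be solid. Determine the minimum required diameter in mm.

7.41 mm

For a solid shaft τ_max = 16T/(πd³), so d = (16T/(π τ_allow))^(1/3) = (16·9.030/(π·1.13×10^8))^(1/3) = 0.007411 m.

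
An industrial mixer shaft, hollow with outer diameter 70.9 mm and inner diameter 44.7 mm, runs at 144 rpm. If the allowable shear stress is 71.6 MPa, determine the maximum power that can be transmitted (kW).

63.6 kW

J = π(d_o⁴ − d_i⁴)/32 = π(0.0709⁴ − 0.0447⁴)/32 = 2.089×10^-6 m⁴.
T_max = τ_allow·J/r = 7.16×10^7 × 2.089×10^-6 / 0.0355 = 4219 N·m.
ω = 2π·144/60 = 15.08 rad/s, so P_max = T_max·ω = 6.362×10^4 W.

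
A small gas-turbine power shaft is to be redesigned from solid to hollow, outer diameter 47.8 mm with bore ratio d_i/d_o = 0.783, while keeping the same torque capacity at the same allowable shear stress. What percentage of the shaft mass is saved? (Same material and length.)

47.0 %

Equal τ_max and T ⇒ the solid shaft needs d_s³ = d_o³(1−k⁴), so d_s = 47.8·(1−0.783⁴)^(1/3) = 40.85 mm.
Area ratio A_h/A_s = d_o²(1−k²)/d_s² = (1−k²)/(1−k⁴)^(2/3) = 0.5298.
Mass saving = 1 − 0.5298 = 47.0 %.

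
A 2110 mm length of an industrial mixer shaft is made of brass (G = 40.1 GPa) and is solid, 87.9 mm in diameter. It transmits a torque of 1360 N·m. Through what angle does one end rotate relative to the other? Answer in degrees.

0.700°

J = πd⁴/32 = π(0.0879)⁴/32 = 5.861×10^-6 m⁴.
θ = T·L/(G·J) = 1360 × 2.11 / (40.1×10⁹ × 5.861×10^-6) = 0.01221 rad.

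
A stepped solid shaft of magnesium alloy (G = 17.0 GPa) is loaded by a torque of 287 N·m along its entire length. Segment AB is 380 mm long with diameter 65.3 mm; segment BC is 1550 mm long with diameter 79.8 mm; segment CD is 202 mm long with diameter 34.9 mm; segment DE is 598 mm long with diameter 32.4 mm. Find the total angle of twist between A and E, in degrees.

J_AB = π(0.0653)⁴/32 = 1.79×10^-6 m⁴; J_BC = π(0.0798)⁴/32 = 3.98×10^-6 m⁴; J_CD = π(0.0349)⁴/32 = 1.46×10^-7 m⁴; J_DE = π(0.0324)⁴/32 = 1.08×10^-7 m⁴.
θ = (T/G)·Σ L_i/J_i = (287.0/17.0×10⁹)·(0.380/1.79×10^-6 + 1.55/3.98×10^-6 + 0.202/1.46×10^-7 + 0.598/1.08×10^-7) = 0.1269 rad.

7.27°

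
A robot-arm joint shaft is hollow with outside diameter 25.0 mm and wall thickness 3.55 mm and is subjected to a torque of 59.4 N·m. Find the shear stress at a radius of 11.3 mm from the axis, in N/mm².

23.7 N/mm²

J = π(d_o⁴ − d_i⁴)/32 = π(0.0250⁴ − 0.0179⁴)/32 = 2.827×10^-8 m⁴.
Shear stress varies linearly with radius: τ = T·r/J = 59.40 × 0.0113 / 2.827×10^-8 = 2.374×10^7 Pa.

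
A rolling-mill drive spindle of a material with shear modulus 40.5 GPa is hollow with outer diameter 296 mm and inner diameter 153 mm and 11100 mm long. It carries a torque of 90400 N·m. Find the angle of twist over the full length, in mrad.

35.4 mrad

J = π(d_o⁴ − d_i⁴)/32 = π(0.296⁴ − 0.153⁴)/32 = 6.998×10^-4 m⁴.
θ = T·L/(G·J) = 90400 × 11.1 / (40.5×10⁹ × 6.998×10^-4) = 0.03540 rad.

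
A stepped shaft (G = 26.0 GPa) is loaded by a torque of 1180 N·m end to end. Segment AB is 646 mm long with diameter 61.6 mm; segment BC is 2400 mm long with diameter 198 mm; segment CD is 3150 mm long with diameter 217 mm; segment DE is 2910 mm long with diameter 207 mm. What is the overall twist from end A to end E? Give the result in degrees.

J_AB = π(0.0616)⁴/32 = 1.41×10^-6 m⁴; J_BC = π(0.198)⁴/32 = 1.51×10^-4 m⁴; J_CD = π(0.217)⁴/32 = 2.18×10^-4 m⁴; J_DE = π(0.207)⁴/32 = 1.80×10^-4 m⁴.
θ = (T/G)·Σ L_i/J_i = (1180/26.0×10⁹)·(0.646/1.41×10^-6 + 2.40/1.51×10^-4 + 3.15/2.18×10^-4 + 2.91/1.80×10^-4) = 0.02285 rad.

1.31°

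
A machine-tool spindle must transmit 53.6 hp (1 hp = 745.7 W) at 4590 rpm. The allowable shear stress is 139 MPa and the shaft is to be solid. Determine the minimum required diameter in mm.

ω = 2π·4590/60 = 480.7 rad/s, so T = P/ω = 53.6×745.7 / 480.7 = 83.15 N·m.
For a solid shaft τ_max = 16T/(πd³), so d = (16T/(π τ_allow))^(1/3) = (16·83.15/(π·1.39×10^8))^(1/3) = 0.01450 m.

14.5 mm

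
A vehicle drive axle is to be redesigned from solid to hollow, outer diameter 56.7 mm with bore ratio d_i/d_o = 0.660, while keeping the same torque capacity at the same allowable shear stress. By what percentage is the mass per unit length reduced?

35.1 %

Equal τ_max and T ⇒ the solid shaft needs d_s³ = d_o³(1−k⁴), so d_s = 56.7·(1−0.660⁴)^(1/3) = 52.86 mm.
Area ratio A_h/A_s = d_o²(1−k²)/d_s² = (1−k²)/(1−k⁴)^(2/3) = 0.6494.
Mass saving = 1 − 0.6494 = 35.1 %.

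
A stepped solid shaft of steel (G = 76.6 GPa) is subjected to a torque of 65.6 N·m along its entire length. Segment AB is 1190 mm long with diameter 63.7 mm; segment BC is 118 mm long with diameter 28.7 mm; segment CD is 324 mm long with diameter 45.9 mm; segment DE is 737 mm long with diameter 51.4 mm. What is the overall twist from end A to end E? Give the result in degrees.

0.212°

J_AB = π(0.0637)⁴/32 = 1.62×10^-6 m⁴; J_BC = π(0.0287)⁴/32 = 6.66×10^-8 m⁴; J_CD = π(0.0459)⁴/32 = 4.36×10^-7 m⁴; J_DE = π(0.0514)⁴/32 = 6.85×10^-7 m⁴.
θ = (T/G)·Σ L_i/J_i = (65.60/76.6×10⁹)·(1.19/1.62×10^-6 + 0.118/6.66×10^-8 + 0.324/4.36×10^-7 + 0.737/6.85×10^-7) = 3.705×10^-3 rad.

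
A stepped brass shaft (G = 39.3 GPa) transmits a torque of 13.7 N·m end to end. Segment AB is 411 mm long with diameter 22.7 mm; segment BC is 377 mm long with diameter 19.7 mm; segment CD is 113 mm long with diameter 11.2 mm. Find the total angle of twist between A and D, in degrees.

2.29°

J_AB = π(0.0227)⁴/32 = 2.61×10^-8 m⁴; J_BC = π(0.0197)⁴/32 = 1.48×10^-8 m⁴; J_CD = π(0.0112)⁴/32 = 1.54×10^-9 m⁴.
θ = (T/G)·Σ L_i/J_i = (13.70/39.3×10⁹)·(0.411/2.61×10^-8 + 0.377/1.48×10^-8 + 0.113/1.54×10^-9) = 0.03988 rad.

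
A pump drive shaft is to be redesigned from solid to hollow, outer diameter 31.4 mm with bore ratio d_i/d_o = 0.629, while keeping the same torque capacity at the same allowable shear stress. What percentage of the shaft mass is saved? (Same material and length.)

Equal τ_max and T ⇒ the solid shaft needs d_s³ = d_o³(1−k⁴), so d_s = 31.4·(1−0.629⁴)^(1/3) = 29.67 mm.
Area ratio A_h/A_s = d_o²(1−k²)/d_s² = (1−k²)/(1−k⁴)^(2/3) = 0.6770.
Mass saving = 1 − 0.6770 = 32.3 %.

32.3 %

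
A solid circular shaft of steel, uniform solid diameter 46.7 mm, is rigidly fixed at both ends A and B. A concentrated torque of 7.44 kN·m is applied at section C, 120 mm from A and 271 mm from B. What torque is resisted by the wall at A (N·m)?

5160 N·m

With uniform GJ and both ends fixed, compatibility θ_AC = θ_CB gives T_A·a = T_B·b, together with T_A + T_B = T₀.
T_A = T₀·b/(a+b) = 7440·271/391.0 = 5157 N·m; T_B = 2283 N·m.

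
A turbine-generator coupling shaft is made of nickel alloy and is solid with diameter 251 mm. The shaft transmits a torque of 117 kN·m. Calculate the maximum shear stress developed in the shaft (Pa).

J = πd⁴/32 = π(0.251)⁴/32 = 3.897×10^-4 m⁴.
τ_max = T·r/J = 117000 × 0.126 / 3.897×10^-4 = 3.768×10^7 Pa.

3.77e7 Pa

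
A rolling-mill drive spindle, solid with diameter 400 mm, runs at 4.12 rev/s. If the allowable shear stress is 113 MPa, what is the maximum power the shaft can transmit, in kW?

36800 kW

J = πd⁴/32 = π(0.400)⁴/32 = 2.513×10^-3 m⁴.
T_max = τ_allow·J/r = 1.13×10^8 × 2.513×10^-3 / 0.200 = 1.420e6 N·m.
ω = 2π·4.12 = 25.89 rad/s, so P_max = T_max·ω = 3.676×10^7 W.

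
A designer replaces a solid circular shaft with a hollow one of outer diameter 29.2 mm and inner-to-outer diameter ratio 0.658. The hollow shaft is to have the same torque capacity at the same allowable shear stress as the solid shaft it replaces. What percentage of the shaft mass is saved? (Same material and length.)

Equal τ_max and T ⇒ the solid shaft needs d_s³ = d_o³(1−k⁴), so d_s = 29.2·(1−0.658⁴)^(1/3) = 27.25 mm.
Area ratio A_h/A_s = d_o²(1−k²)/d_s² = (1−k²)/(1−k⁴)^(2/3) = 0.6512.
Mass saving = 1 − 0.6512 = 34.9 %.

34.9 %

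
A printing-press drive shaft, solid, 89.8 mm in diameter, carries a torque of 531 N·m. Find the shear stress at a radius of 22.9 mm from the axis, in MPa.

1.90 MPa

J = πd⁴/32 = π(0.0898)⁴/32 = 6.384×10^-6 m⁴.
Shear stress varies linearly with radius: τ = T·r/J = 531.0 × 0.0229 / 6.384×10^-6 = 1.905×10^6 Pa.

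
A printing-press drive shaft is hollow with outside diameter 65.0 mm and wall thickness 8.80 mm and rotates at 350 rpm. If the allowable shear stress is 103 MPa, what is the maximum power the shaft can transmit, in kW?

146 kW

J = π(d_o⁴ − d_i⁴)/32 = π(0.0650⁴ − 0.0474⁴)/32 = 1.257×10^-6 m⁴.
T_max = τ_allow·J/r = 1.03×10^8 × 1.257×10^-6 / 0.0325 = 3983 N·m.
ω = 2π·350/60 = 36.65 rad/s, so P_max = T_max·ω = 1.460×10^5 W.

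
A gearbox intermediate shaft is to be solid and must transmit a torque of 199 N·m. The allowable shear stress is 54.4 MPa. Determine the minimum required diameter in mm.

26.5 mm

For a solid shaft τ_max = 16T/(πd³), so d = (16T/(π τ_allow))^(1/3) = (16·199.0/(π·5.44×10^7))^(1/3) = 0.02651 m.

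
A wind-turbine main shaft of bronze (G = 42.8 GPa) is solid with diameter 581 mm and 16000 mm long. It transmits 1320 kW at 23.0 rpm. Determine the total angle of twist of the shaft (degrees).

1.05°

ω = 2π·23.0/60 = 2.409 rad/s, so T = P/ω = 1320×10³ / 2.409 = 548000 N·m.
J = πd⁴/32 = π(0.581)⁴/32 = 0.01119 m⁴.
θ = T·L/(G·J) = 548000 × 16.0 / (42.8×10⁹ × 0.01119) = 0.01831 rad.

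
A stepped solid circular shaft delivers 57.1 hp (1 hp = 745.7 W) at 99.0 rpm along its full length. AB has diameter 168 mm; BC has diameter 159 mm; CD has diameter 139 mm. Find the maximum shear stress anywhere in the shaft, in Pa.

7.79e6 Pa

ω = 2π·99.0/60 = 10.37 rad/s, so T = P/ω = 57.1×745.7 / 10.37 = 4107 N·m.
Under the same torque, τ_max = 16T/(πd³) is largest where d is smallest — segment CD (d = 139 mm).
τ_max = 16·4107/(π·(0.139)³) = 7.789×10^6 Pa.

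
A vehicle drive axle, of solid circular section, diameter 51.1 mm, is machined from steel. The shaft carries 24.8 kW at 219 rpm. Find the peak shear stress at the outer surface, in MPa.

ω = 2π·219/60 = 22.93 rad/s, so T = P/ω = 24.8×10³ / 22.93 = 1081 N·m.
J = πd⁴/32 = π(0.0511)⁴/32 = 6.694×10^-7 m⁴.
τ_max = T·r/J = 1081 × 0.0255 / 6.694×10^-7 = 4.127×10^7 Pa.

41.3 MPa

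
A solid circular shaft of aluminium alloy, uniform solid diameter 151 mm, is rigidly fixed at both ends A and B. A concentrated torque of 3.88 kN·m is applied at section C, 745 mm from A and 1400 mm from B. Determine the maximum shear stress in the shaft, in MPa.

3.75 MPa

With uniform GJ and both ends fixed, compatibility θ_AC = θ_CB gives T_A·a = T_B·b, together with T_A + T_B = T₀.
T_A = T₀·b/(a+b) = 3880·1400/2145 = 2532 N·m; T_B = 1348 N·m.
τ in each portion: τ_AC = 3.75×10^6 Pa, τ_CB = 1.99×10^6 Pa; maximum is in AC.
τ_max = T_AC·r/J = 2532·0.0755/5.10×10^-5 = 3.746×10^6 Pa.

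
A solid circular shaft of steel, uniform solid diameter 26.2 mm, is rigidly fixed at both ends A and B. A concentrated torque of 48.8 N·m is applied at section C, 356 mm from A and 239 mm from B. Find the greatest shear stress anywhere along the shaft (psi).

With uniform GJ and both ends fixed, compatibility θ_AC = θ_CB gives T_A·a = T_B·b, together with T_A + T_B = T₀.
T_A = T₀·b/(a+b) = 48.80·239/595.0 = 19.60 N·m; T_B = 29.20 N·m.
τ in each portion: τ_AC = 5.55×10^6 Pa, τ_CB = 8.27×10^6 Pa; maximum is in CB.
τ_max = T_CB·r/J = 29.20·0.0131/4.63×10^-8 = 8.268×10^6 Pa.

1200 psi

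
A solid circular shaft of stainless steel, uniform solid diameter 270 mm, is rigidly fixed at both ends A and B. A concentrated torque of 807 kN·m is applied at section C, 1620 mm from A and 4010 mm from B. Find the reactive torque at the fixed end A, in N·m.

575000 N·m

With uniform GJ and both ends fixed, compatibility θ_AC = θ_CB gives T_A·a = T_B·b, together with T_A + T_B = T₀.
T_A = T₀·b/(a+b) = 807000·4010/5630 = 574800 N·m; T_B = 232200 N·m.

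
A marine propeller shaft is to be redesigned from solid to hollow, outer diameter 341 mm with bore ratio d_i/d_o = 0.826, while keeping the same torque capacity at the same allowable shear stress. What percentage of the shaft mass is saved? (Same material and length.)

51.8 %

Equal τ_max and T ⇒ the solid shaft needs d_s³ = d_o³(1−k⁴), so d_s = 341·(1−0.826⁴)^(1/3) = 276.7 mm.
Area ratio A_h/A_s = d_o²(1−k²)/d_s² = (1−k²)/(1−k⁴)^(2/3) = 0.4824.
Mass saving = 1 − 0.4824 = 51.8 %.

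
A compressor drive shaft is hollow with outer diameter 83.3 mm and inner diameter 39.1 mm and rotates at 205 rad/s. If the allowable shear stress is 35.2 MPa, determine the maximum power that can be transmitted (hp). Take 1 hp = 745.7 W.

1040 hp

J = π(d_o⁴ − d_i⁴)/32 = π(0.0833⁴ − 0.0391⁴)/32 = 4.497×10^-6 m⁴.
T_max = τ_allow·J/r = 3.52×10^7 × 4.497×10^-6 / 0.0416 = 3801 N·m.
ω = 205 rad/s, so P_max = T_max·ω = 7.792×10^5 W.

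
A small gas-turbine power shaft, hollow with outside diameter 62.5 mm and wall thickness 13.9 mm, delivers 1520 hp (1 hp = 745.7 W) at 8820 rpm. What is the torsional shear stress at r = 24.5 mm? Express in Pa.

ω = 2π·8820/60 = 923.6 rad/s, so T = P/ω = 1520×745.7 / 923.6 = 1227 N·m.
J = π(d_o⁴ − d_i⁴)/32 = π(0.0625⁴ − 0.0347⁴)/32 = 1.356×10^-6 m⁴.
Shear stress varies linearly with radius: τ = T·r/J = 1227 × 0.0245 / 1.356×10^-6 = 2.218×10^7 Pa.

2.22e7 Pa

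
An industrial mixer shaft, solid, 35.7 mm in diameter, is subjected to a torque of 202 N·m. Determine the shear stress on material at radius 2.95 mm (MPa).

3.74 MPa

J = πd⁴/32 = π(0.0357)⁴/32 = 1.595×10^-7 m⁴.
Shear stress varies linearly with radius: τ = T·r/J = 202.0 × 0.00295 / 1.595×10^-7 = 3.737×10^6 Pa.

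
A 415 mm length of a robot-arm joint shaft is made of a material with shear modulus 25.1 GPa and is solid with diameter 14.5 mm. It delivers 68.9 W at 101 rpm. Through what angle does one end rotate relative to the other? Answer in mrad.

ω = 2π·101/60 = 10.58 rad/s, so T = P/ω = 68.9 / 10.58 = 6.514 N·m.
J = πd⁴/32 = π(0.0145)⁴/32 = 4.340×10^-9 m⁴.
θ = T·L/(G·J) = 6.514 × 0.415 / (25.1×10⁹ × 4.340×10^-9) = 0.02482 rad.

24.8 mrad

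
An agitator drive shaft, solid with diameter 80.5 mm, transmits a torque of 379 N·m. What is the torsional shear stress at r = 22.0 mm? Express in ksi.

J = πd⁴/32 = π(0.0805)⁴/32 = 4.123×10^-6 m⁴.
Shear stress varies linearly with radius: τ = T·r/J = 379.0 × 0.0220 / 4.123×10^-6 = 2.022×10^6 Pa.

0.293 ksi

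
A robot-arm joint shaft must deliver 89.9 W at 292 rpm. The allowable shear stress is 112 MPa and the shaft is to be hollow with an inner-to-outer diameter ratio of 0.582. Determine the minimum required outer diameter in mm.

5.33 mm

ω = 2π·292/60 = 30.58 rad/s, so T = P/ω = 89.9 / 30.58 = 2.940 N·m.
For a hollow shaft with d_i/d_o = 0.582: τ_max = 16T/(π d_o³ (1−k⁴)), so d_o = [16T/(π τ_allow (1−k⁴))]^(1/3) = [16·2.940/(π·1.12×10^8·0.8853)]^(1/3) = 0.005325 m.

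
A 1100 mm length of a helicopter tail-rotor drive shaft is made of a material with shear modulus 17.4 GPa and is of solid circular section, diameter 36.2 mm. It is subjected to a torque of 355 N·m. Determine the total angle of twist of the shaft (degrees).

7.63°

J = πd⁴/32 = π(0.0362)⁴/32 = 1.686×10^-7 m⁴.
θ = T·L/(G·J) = 355.0 × 1.10 / (17.4×10⁹ × 1.686×10^-7) = 0.1331 rad.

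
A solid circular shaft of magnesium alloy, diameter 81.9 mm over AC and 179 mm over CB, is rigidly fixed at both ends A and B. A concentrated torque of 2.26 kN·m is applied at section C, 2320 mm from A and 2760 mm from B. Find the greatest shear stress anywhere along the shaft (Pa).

Compatibility: T_A·a/J_AC = T_B·b/J_CB with T_A + T_B = T₀.
J_AC = 4.42×10^-6 m⁴, J_CB = 1.01×10^-4 m⁴, so T_A = T₀·(J_AC/a)/((J_AC/a)+(J_CB/b)) = 112.0 N·m, T_B = 2148 N·m.
τ in each portion: τ_AC = 1.04×10^6 Pa, τ_CB = 1.91×10^6 Pa; maximum is in CB.
τ_max = T_CB·r/J = 2148·0.0895/1.01×10^-4 = 1.907×10^6 Pa.

1.91e6 Pa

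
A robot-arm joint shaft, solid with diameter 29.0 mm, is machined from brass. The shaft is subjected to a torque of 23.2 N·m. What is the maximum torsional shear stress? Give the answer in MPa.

4.84 MPa

J = πd⁴/32 = π(0.0290)⁴/32 = 6.944×10^-8 m⁴.
τ_max = T·r/J = 23.20 × 0.0145 / 6.944×10^-8 = 4.845×10^6 Pa.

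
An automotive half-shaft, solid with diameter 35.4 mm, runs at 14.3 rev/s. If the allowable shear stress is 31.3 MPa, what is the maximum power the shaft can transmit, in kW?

24.5 kW

J = πd⁴/32 = π(0.0354)⁴/32 = 1.542×10^-7 m⁴.
T_max = τ_allow·J/r = 3.13×10^7 × 1.542×10^-7 / 0.0177 = 272.6 N·m.
ω = 2π·14.3 = 89.85 rad/s, so P_max = T_max·ω = 2.450×10^4 W.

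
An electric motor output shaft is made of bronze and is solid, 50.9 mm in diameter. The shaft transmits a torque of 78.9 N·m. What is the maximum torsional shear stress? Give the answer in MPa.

J = πd⁴/32 = π(0.0509)⁴/32 = 6.590×10^-7 m⁴.
τ_max = T·r/J = 78.90 × 0.0255 / 6.590×10^-7 = 3.047×10^6 Pa.

3.05 MPa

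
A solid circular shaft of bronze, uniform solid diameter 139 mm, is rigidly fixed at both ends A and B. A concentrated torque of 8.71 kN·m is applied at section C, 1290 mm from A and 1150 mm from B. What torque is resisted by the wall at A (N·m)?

4110 N·m

With uniform GJ and both ends fixed, compatibility θ_AC = θ_CB gives T_A·a = T_B·b, together with T_A + T_B = T₀.
T_A = T₀·b/(a+b) = 8710·1150/2440 = 4105 N·m; T_B = 4605 N·m.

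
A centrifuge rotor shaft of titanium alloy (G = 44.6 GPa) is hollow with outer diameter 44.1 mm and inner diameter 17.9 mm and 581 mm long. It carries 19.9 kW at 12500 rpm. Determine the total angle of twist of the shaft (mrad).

0.548 mrad

ω = 2π·12500/60 = 1309 rad/s, so T = P/ω = 19.9×10³ / 1309 = 15.20 N·m.
J = π(d_o⁴ − d_i⁴)/32 = π(0.0441⁴ − 0.0179⁴)/32 = 3.612×10^-7 m⁴.
θ = T·L/(G·J) = 15.20 × 0.581 / (44.6×10⁹ × 3.612×10^-7) = 5.482×10^-4 rad.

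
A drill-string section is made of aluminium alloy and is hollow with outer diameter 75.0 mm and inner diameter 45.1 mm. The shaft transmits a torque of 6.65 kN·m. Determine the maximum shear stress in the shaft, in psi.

13400 psi

J = π(d_o⁴ − d_i⁴)/32 = π(0.0750⁴ − 0.0451⁴)/32 = 2.700×10^-6 m⁴.
τ_max = T·r/J = 6650 × 0.0375 / 2.700×10^-6 = 9.236×10^7 Pa.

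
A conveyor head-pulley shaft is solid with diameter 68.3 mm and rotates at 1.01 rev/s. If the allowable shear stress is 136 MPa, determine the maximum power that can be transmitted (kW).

J = πd⁴/32 = π(0.0683)⁴/32 = 2.136×10^-6 m⁴.
T_max = τ_allow·J/r = 1.36×10^8 × 2.136×10^-6 / 0.0341 = 8508 N·m.
ω = 2π·1.01 = 6.346 rad/s, so P_max = T_max·ω = 5.399×10^4 W.

54.0 kW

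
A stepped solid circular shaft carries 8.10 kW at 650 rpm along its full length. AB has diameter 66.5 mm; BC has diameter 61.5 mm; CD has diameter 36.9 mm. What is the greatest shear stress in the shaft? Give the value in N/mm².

ω = 2π·650/60 = 68.07 rad/s, so T = P/ω = 8.10×10³ / 68.07 = 119.0 N·m.
Under the same torque, τ_max = 16T/(πd³) is largest where d is smallest — segment CD (d = 36.9 mm).
τ_max = 16·119.0/(π·(0.0369)³) = 1.206×10^7 Pa.

12.1 N/mm²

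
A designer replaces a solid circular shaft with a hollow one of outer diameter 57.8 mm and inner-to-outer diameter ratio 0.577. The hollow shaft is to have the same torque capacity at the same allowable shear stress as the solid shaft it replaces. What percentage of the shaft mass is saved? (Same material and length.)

Equal τ_max and T ⇒ the solid shaft needs d_s³ = d_o³(1−k⁴), so d_s = 57.8·(1−0.577⁴)^(1/3) = 55.58 mm.
Area ratio A_h/A_s = d_o²(1−k²)/d_s² = (1−k²)/(1−k⁴)^(2/3) = 0.7214.
Mass saving = 1 − 0.7214 = 27.9 %.

27.9 %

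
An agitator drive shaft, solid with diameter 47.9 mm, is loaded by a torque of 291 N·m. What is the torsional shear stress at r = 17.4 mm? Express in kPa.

9800 kPa

J = πd⁴/32 = π(0.0479)⁴/32 = 5.168×10^-7 m⁴.
Shear stress varies linearly with radius: τ = T·r/J = 291.0 × 0.0174 / 5.168×10^-7 = 9.797×10^6 Pa.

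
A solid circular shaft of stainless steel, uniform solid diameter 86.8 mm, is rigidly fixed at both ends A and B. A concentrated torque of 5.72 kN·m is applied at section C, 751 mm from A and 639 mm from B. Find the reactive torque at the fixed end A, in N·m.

2630 N·m

With uniform GJ and both ends fixed, compatibility θ_AC = θ_CB gives T_A·a = T_B·b, together with T_A + T_B = T₀.
T_A = T₀·b/(a+b) = 5720·639/1390 = 2630 N·m; T_B = 3090 N·m.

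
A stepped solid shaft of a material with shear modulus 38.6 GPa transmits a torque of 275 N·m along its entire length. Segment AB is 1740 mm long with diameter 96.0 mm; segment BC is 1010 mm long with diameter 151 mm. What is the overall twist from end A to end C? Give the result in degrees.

J_AB = π(0.0960)⁴/32 = 8.34×10^-6 m⁴; J_BC = π(0.151)⁴/32 = 5.10×10^-5 m⁴.
θ = (T/G)·Σ L_i/J_i = (275.0/38.6×10⁹)·(1.74/8.34×10^-6 + 1.01/5.10×10^-5) = 1.628×10^-3 rad.

0.0933°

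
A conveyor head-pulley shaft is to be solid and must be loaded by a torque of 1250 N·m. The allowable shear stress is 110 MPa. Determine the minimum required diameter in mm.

38.7 mm

For a solid shaft τ_max = 16T/(πd³), so d = (16T/(π τ_allow))^(1/3) = (16·1250/(π·1.10×10^8))^(1/3) = 0.03868 m.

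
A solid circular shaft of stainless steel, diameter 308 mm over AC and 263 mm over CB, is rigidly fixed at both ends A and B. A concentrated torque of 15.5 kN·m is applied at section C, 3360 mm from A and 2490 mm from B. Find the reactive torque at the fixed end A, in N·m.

9030 N·m

Compatibility: T_A·a/J_AC = T_B·b/J_CB with T_A + T_B = T₀.
J_AC = 8.83×10^-4 m⁴, J_CB = 4.70×10^-4 m⁴, so T_A = T₀·(J_AC/a)/((J_AC/a)+(J_CB/b)) = 9025 N·m, T_B = 6475 N·m.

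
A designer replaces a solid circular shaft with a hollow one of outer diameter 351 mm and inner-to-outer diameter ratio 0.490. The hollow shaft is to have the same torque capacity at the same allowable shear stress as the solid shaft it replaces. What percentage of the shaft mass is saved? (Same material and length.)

20.9 %

Equal τ_max and T ⇒ the solid shaft needs d_s³ = d_o³(1−k⁴), so d_s = 351·(1−0.490⁴)^(1/3) = 344.1 mm.
Area ratio A_h/A_s = d_o²(1−k²)/d_s² = (1−k²)/(1−k⁴)^(2/3) = 0.7906.
Mass saving = 1 − 0.7906 = 20.9 %.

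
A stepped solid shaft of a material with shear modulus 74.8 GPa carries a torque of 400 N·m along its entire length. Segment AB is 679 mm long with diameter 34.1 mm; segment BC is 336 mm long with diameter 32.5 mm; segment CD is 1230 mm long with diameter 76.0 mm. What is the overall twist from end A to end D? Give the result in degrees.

J_AB = π(0.0341)⁴/32 = 1.33×10^-7 m⁴; J_BC = π(0.0325)⁴/32 = 1.10×10^-7 m⁴; J_CD = π(0.0760)⁴/32 = 3.28×10^-6 m⁴.
θ = (T/G)·Σ L_i/J_i = (400.0/74.8×10⁹)·(0.679/1.33×10^-7 + 0.336/1.10×10^-7 + 1.23/3.28×10^-6) = 0.04577 rad.

2.62°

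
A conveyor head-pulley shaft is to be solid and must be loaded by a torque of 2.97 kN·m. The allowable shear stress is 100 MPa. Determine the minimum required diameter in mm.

53.3 mm

For a solid shaft τ_max = 16T/(πd³), so d = (16T/(π τ_allow))^(1/3) = (16·2970/(π·1.00×10^8))^(1/3) = 0.05328 m.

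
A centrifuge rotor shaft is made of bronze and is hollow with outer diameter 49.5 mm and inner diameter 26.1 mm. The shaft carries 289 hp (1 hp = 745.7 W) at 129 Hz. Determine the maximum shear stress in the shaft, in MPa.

12.1 MPa

ω = 2π·129 = 810.5 rad/s, so T = P/ω = 289×745.7 / 810.5 = 265.9 N·m.
J = π(d_o⁴ − d_i⁴)/32 = π(0.0495⁴ − 0.0261⁴)/32 = 5.439×10^-7 m⁴.
τ_max = T·r/J = 265.9 × 0.0248 / 5.439×10^-7 = 1.210×10^7 Pa.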